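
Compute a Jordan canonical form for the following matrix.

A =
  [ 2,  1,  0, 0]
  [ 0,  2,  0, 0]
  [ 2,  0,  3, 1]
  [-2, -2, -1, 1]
J_2(2) ⊕ J_2(2)

The characteristic polynomial is
  det(x·I − A) = x^4 - 8*x^3 + 24*x^2 - 32*x + 16 = (x - 2)^4

Eigenvalues and multiplicities (the geometric multiplicity of λ is n − rank(A − λI), which equals the number of Jordan blocks for λ):
  λ = 2: algebraic multiplicity = 4, geometric multiplicity = 2

Determining the block sizes for each eigenvalue:
  λ = 2: with am = 4 and gm = 2, the partition is not yet determined (e.g. several partitions of 4 into 2 parts exist). Let N = A − (2)·I. Computing rank(N^1) = 2, rank(N^2) = 0; the number of blocks of size ≥ j is rank(N^{j−1}) − rank(N^j), giving [2, 2]. So we have 2 block(s) of size 2 → block sizes [2, 2]

Assembling the blocks gives a Jordan form
J =
  [2, 1, 0, 0]
  [0, 2, 0, 0]
  [0, 0, 2, 1]
  [0, 0, 0, 2]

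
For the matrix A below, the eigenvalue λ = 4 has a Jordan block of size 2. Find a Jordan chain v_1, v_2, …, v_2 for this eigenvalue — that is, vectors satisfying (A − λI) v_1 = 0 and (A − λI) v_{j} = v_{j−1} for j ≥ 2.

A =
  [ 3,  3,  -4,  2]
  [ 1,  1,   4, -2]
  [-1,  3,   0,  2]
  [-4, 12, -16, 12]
A Jordan chain for λ = 4 of length 2:
v_1 = (-1, 1, -1, -4)ᵀ
v_2 = (1, 0, 0, 0)ᵀ

Let N = A − (4)·I. We want v_2 with N^2 v_2 = 0 but N^1 v_2 ≠ 0; then v_{j-1} := N · v_j for j = 2, …, 2.

Pick v_2 = (1, 0, 0, 0)ᵀ.
Then v_1 = N · v_2 = (-1, 1, -1, -4)ᵀ.

Sanity check: (A − (4)·I) v_1 = (0, 0, 0, 0)ᵀ = 0. ✓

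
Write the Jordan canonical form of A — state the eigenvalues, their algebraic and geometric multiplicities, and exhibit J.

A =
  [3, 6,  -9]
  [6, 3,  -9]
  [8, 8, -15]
J_2(-3) ⊕ J_1(-3)

The characteristic polynomial is
  det(x·I − A) = x^3 + 9*x^2 + 27*x + 27 = (x + 3)^3

Eigenvalues and multiplicities (the geometric multiplicity of λ is n − rank(A − λI), which equals the number of Jordan blocks for λ):
  λ = -3: algebraic multiplicity = 3, geometric multiplicity = 2

Determining the block sizes for each eigenvalue:
  λ = -3: 2 blocks summing to 3 forces exactly one block of size 2 and the rest size 1 → block sizes [2, 1]

Assembling the blocks gives a Jordan form
J =
  [-3,  1,  0]
  [ 0, -3,  0]
  [ 0,  0, -3]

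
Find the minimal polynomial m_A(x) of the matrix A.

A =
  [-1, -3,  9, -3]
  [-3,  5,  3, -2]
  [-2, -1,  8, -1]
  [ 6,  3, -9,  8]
x^3 - 15*x^2 + 75*x - 125

The characteristic polynomial is χ_A(x) = (x - 5)^4, so the eigenvalues are known. The minimal polynomial is
  m_A(x) = Π_λ (x − λ)^{k_λ}
where k_λ is the size of the *largest* Jordan block for λ (equivalently, the smallest k with (A − λI)^k v = 0 for every generalised eigenvector v of λ).

  λ = 5: largest Jordan block has size 3, contributing (x − 5)^3

So m_A(x) = (x - 5)^3 = x^3 - 15*x^2 + 75*x - 125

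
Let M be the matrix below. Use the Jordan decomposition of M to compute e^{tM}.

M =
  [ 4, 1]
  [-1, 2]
e^{tM} =
  [t*exp(3*t) + exp(3*t), t*exp(3*t)]
  [-t*exp(3*t), -t*exp(3*t) + exp(3*t)]

Strategy: write M = P · J · P⁻¹ where J is a Jordan canonical form, so e^{tM} = P · e^{tJ} · P⁻¹, and e^{tJ} can be computed block-by-block.

M has Jordan form
J =
  [3, 1]
  [0, 3]
(up to reordering of blocks).

Per-block formulas:
  For a 2×2 Jordan block J_2(3): exp(t · J_2(3)) = e^(3t)·(I + t·N), where N is the 2×2 nilpotent shift.

After assembling e^{tJ} and conjugating by P, we get:

e^{tM} =
  [t*exp(3*t) + exp(3*t), t*exp(3*t)]
  [-t*exp(3*t), -t*exp(3*t) + exp(3*t)]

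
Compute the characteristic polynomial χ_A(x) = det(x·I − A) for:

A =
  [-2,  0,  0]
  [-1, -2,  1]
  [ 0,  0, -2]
x^3 + 6*x^2 + 12*x + 8

Expanding det(x·I − A) (e.g. by cofactor expansion or by noting that A is similar to its Jordan form J, which has the same characteristic polynomial as A) gives
  χ_A(x) = x^3 + 6*x^2 + 12*x + 8
which factors as (x + 2)^3. The eigenvalues (with algebraic multiplicities) are λ = -2 with multiplicity 3.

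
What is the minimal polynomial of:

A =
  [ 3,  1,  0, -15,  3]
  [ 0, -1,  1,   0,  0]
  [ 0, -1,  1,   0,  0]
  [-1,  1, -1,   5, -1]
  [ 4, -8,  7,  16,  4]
x^5 - 12*x^4 + 36*x^3

The characteristic polynomial is χ_A(x) = x^3*(x - 6)^2, so the eigenvalues are known. The minimal polynomial is
  m_A(x) = Π_λ (x − λ)^{k_λ}
where k_λ is the size of the *largest* Jordan block for λ (equivalently, the smallest k with (A − λI)^k v = 0 for every generalised eigenvector v of λ).

  λ = 0: largest Jordan block has size 3, contributing (x − 0)^3
  λ = 6: largest Jordan block has size 2, contributing (x − 6)^2

So m_A(x) = x^3*(x - 6)^2 = x^5 - 12*x^4 + 36*x^3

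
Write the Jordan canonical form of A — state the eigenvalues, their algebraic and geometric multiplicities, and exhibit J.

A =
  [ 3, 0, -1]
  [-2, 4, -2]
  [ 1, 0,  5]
J_2(4) ⊕ J_1(4)

The characteristic polynomial is
  det(x·I − A) = x^3 - 12*x^2 + 48*x - 64 = (x - 4)^3

Eigenvalues and multiplicities (the geometric multiplicity of λ is n − rank(A − λI), which equals the number of Jordan blocks for λ):
  λ = 4: algebraic multiplicity = 3, geometric multiplicity = 2

Determining the block sizes for each eigenvalue:
  λ = 4: 2 blocks summing to 3 forces exactly one block of size 2 and the rest size 1 → block sizes [2, 1]

Assembling the blocks gives a Jordan form
J =
  [4, 1, 0]
  [0, 4, 0]
  [0, 0, 4]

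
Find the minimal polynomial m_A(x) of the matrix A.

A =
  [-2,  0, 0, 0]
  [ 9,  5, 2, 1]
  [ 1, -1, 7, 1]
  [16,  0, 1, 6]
x^4 - 16*x^3 + 72*x^2 - 432

The characteristic polynomial is χ_A(x) = (x - 6)^3*(x + 2), so the eigenvalues are known. The minimal polynomial is
  m_A(x) = Π_λ (x − λ)^{k_λ}
where k_λ is the size of the *largest* Jordan block for λ (equivalently, the smallest k with (A − λI)^k v = 0 for every generalised eigenvector v of λ).

  λ = -2: largest Jordan block has size 1, contributing (x + 2)
  λ = 6: largest Jordan block has size 3, contributing (x − 6)^3

So m_A(x) = (x - 6)^3*(x + 2) = x^4 - 16*x^3 + 72*x^2 - 432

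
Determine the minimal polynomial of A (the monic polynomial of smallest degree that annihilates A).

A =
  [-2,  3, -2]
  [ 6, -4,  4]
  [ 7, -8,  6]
x^3

The characteristic polynomial is χ_A(x) = x^3, so the eigenvalues are known. The minimal polynomial is
  m_A(x) = Π_λ (x − λ)^{k_λ}
where k_λ is the size of the *largest* Jordan block for λ (equivalently, the smallest k with (A − λI)^k v = 0 for every generalised eigenvector v of λ).

  λ = 0: largest Jordan block has size 3, contributing (x − 0)^3

So m_A(x) = x^3 = x^3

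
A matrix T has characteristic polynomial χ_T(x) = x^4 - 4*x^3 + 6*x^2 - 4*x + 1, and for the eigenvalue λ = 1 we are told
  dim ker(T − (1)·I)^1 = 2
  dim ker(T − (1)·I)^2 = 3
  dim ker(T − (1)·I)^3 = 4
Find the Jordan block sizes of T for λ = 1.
Block sizes for λ = 1: [3, 1]

From the dimensions of kernels of powers, the number of Jordan blocks of size at least j is d_j − d_{j−1} where d_j = dim ker(N^j) (with d_0 = 0). Computing the differences gives [2, 1, 1].
The number of blocks of size exactly k is (#blocks of size ≥ k) − (#blocks of size ≥ k + 1), so the partition is: 1 block(s) of size 1, 1 block(s) of size 3.
In nonincreasing order the block sizes are [3, 1].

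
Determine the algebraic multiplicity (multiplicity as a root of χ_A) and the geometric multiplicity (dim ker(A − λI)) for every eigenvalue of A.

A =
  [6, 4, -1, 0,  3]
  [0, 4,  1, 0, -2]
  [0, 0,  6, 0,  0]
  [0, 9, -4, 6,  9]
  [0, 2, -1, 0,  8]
λ = 6: alg = 5, geom = 2

Step 1 — factor the characteristic polynomial to read off the algebraic multiplicities:
  χ_A(x) = (x - 6)^5

Step 2 — compute geometric multiplicities via the rank-nullity identity g(λ) = n − rank(A − λI):
  rank(A − (6)·I) = 3, so dim ker(A − (6)·I) = n − 3 = 2

Summary:
  λ = 6: algebraic multiplicity = 5, geometric multiplicity = 2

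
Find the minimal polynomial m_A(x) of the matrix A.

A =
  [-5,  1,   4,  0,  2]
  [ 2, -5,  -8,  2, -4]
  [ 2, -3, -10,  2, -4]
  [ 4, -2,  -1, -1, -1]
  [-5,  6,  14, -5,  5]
x^5 + 16*x^4 + 97*x^3 + 278*x^2 + 380*x + 200

The characteristic polynomial is χ_A(x) = (x + 2)^3*(x + 5)^2, so the eigenvalues are known. The minimal polynomial is
  m_A(x) = Π_λ (x − λ)^{k_λ}
where k_λ is the size of the *largest* Jordan block for λ (equivalently, the smallest k with (A − λI)^k v = 0 for every generalised eigenvector v of λ).

  λ = -5: largest Jordan block has size 2, contributing (x + 5)^2
  λ = -2: largest Jordan block has size 3, contributing (x + 2)^3

So m_A(x) = (x + 2)^3*(x + 5)^2 = x^5 + 16*x^4 + 97*x^3 + 278*x^2 + 380*x + 200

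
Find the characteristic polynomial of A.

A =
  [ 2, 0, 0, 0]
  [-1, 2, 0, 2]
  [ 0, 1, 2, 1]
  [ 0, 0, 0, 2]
x^4 - 8*x^3 + 24*x^2 - 32*x + 16

Expanding det(x·I − A) (e.g. by cofactor expansion or by noting that A is similar to its Jordan form J, which has the same characteristic polynomial as A) gives
  χ_A(x) = x^4 - 8*x^3 + 24*x^2 - 32*x + 16
which factors as (x - 2)^4. The eigenvalues (with algebraic multiplicities) are λ = 2 with multiplicity 4.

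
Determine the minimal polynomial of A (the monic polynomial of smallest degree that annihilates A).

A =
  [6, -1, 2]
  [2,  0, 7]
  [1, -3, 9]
x^3 - 15*x^2 + 75*x - 125

The characteristic polynomial is χ_A(x) = (x - 5)^3, so the eigenvalues are known. The minimal polynomial is
  m_A(x) = Π_λ (x − λ)^{k_λ}
where k_λ is the size of the *largest* Jordan block for λ (equivalently, the smallest k with (A − λI)^k v = 0 for every generalised eigenvector v of λ).

  λ = 5: largest Jordan block has size 3, contributing (x − 5)^3

So m_A(x) = (x - 5)^3 = x^3 - 15*x^2 + 75*x - 125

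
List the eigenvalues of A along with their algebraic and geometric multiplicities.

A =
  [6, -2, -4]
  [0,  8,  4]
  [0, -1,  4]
λ = 6: alg = 3, geom = 2

Step 1 — factor the characteristic polynomial to read off the algebraic multiplicities:
  χ_A(x) = (x - 6)^3

Step 2 — compute geometric multiplicities via the rank-nullity identity g(λ) = n − rank(A − λI):
  rank(A − (6)·I) = 1, so dim ker(A − (6)·I) = n − 1 = 2

Summary:
  λ = 6: algebraic multiplicity = 3, geometric multiplicity = 2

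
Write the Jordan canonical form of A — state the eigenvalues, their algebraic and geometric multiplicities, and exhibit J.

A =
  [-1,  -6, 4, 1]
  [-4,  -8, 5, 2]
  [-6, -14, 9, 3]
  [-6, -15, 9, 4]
J_3(1) ⊕ J_1(1)

The characteristic polynomial is
  det(x·I − A) = x^4 - 4*x^3 + 6*x^2 - 4*x + 1 = (x - 1)^4

Eigenvalues and multiplicities (the geometric multiplicity of λ is n − rank(A − λI), which equals the number of Jordan blocks for λ):
  λ = 1: algebraic multiplicity = 4, geometric multiplicity = 2

Determining the block sizes for each eigenvalue:
  λ = 1: with am = 4 and gm = 2, the partition is not yet determined (e.g. several partitions of 4 into 2 parts exist). Let N = A − (1)·I. Computing rank(N^1) = 2, rank(N^2) = 1, rank(N^3) = 0; the number of blocks of size ≥ j is rank(N^{j−1}) − rank(N^j), giving [2, 1, 1]. So we have 1 block(s) of size 3, 1 block(s) of size 1 → block sizes [3, 1]

Assembling the blocks gives a Jordan form
J =
  [1, 1, 0, 0]
  [0, 1, 1, 0]
  [0, 0, 1, 0]
  [0, 0, 0, 1]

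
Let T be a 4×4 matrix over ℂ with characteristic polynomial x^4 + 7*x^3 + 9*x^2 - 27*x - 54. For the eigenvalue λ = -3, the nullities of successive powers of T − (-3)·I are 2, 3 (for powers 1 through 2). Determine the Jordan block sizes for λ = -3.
Block sizes for λ = -3: [2, 1]

From the dimensions of kernels of powers, the number of Jordan blocks of size at least j is d_j − d_{j−1} where d_j = dim ker(N^j) (with d_0 = 0). Computing the differences gives [2, 1].
The number of blocks of size exactly k is (#blocks of size ≥ k) − (#blocks of size ≥ k + 1), so the partition is: 1 block(s) of size 1, 1 block(s) of size 2.
In nonincreasing order the block sizes are [2, 1].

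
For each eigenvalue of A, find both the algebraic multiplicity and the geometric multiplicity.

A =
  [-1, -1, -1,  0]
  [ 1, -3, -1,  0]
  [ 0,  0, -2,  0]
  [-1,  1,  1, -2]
λ = -2: alg = 4, geom = 3

Step 1 — factor the characteristic polynomial to read off the algebraic multiplicities:
  χ_A(x) = (x + 2)^4

Step 2 — compute geometric multiplicities via the rank-nullity identity g(λ) = n − rank(A − λI):
  rank(A − (-2)·I) = 1, so dim ker(A − (-2)·I) = n − 1 = 3

Summary:
  λ = -2: algebraic multiplicity = 4, geometric multiplicity = 3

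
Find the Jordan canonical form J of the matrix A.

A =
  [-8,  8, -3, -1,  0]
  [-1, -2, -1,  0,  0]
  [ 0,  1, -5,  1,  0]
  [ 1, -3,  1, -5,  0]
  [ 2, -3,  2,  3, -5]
J_2(-5) ⊕ J_2(-5) ⊕ J_1(-5)

The characteristic polynomial is
  det(x·I − A) = x^5 + 25*x^4 + 250*x^3 + 1250*x^2 + 3125*x + 3125 = (x + 5)^5

Eigenvalues and multiplicities (the geometric multiplicity of λ is n − rank(A − λI), which equals the number of Jordan blocks for λ):
  λ = -5: algebraic multiplicity = 5, geometric multiplicity = 3

Determining the block sizes for each eigenvalue:
  λ = -5: with am = 5 and gm = 3, the partition is not yet determined (e.g. several partitions of 5 into 3 parts exist). Let N = A − (-5)·I. Computing rank(N^1) = 2, rank(N^2) = 0; the number of blocks of size ≥ j is rank(N^{j−1}) − rank(N^j), giving [3, 2]. So we have 2 block(s) of size 2, 1 block(s) of size 1 → block sizes [2, 2, 1]

Assembling the blocks gives a Jordan form
J =
  [-5,  1,  0,  0,  0]
  [ 0, -5,  0,  0,  0]
  [ 0,  0, -5,  1,  0]
  [ 0,  0,  0, -5,  0]
  [ 0,  0,  0,  0, -5]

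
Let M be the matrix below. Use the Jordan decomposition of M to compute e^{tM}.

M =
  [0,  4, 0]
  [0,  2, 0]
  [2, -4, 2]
e^{tM} =
  [1, 2*exp(2*t) - 2, 0]
  [0, exp(2*t), 0]
  [exp(2*t) - 1, 2 - 2*exp(2*t), exp(2*t)]

Strategy: write M = P · J · P⁻¹ where J is a Jordan canonical form, so e^{tM} = P · e^{tJ} · P⁻¹, and e^{tJ} can be computed block-by-block.

M has Jordan form
J =
  [0, 0, 0]
  [0, 2, 0]
  [0, 0, 2]
(up to reordering of blocks).

Per-block formulas:
  For a 1×1 block at λ = 0: exp(t · [0]) = [e^(0t)].
  For a 1×1 block at λ = 2: exp(t · [2]) = [e^(2t)].

After assembling e^{tJ} and conjugating by P, we get:

e^{tM} =
  [1, 2*exp(2*t) - 2, 0]
  [0, exp(2*t), 0]
  [exp(2*t) - 1, 2 - 2*exp(2*t), exp(2*t)]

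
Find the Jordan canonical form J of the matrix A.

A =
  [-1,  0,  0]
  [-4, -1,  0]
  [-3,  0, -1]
J_2(-1) ⊕ J_1(-1)

The characteristic polynomial is
  det(x·I − A) = x^3 + 3*x^2 + 3*x + 1 = (x + 1)^3

Eigenvalues and multiplicities (the geometric multiplicity of λ is n − rank(A − λI), which equals the number of Jordan blocks for λ):
  λ = -1: algebraic multiplicity = 3, geometric multiplicity = 2

Determining the block sizes for each eigenvalue:
  λ = -1: 2 blocks summing to 3 forces exactly one block of size 2 and the rest size 1 → block sizes [2, 1]

Assembling the blocks gives a Jordan form
J =
  [-1,  1,  0]
  [ 0, -1,  0]
  [ 0,  0, -1]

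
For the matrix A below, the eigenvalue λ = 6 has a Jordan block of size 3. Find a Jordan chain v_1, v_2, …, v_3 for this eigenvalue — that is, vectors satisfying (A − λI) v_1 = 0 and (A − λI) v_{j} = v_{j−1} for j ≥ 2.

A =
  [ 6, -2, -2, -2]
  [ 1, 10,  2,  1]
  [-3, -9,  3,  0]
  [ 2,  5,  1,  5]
A Jordan chain for λ = 6 of length 3:
v_1 = (0, 1, -3, 2)ᵀ
v_2 = (-2, 4, -9, 5)ᵀ
v_3 = (0, 1, 0, 0)ᵀ

Let N = A − (6)·I. We want v_3 with N^3 v_3 = 0 but N^2 v_3 ≠ 0; then v_{j-1} := N · v_j for j = 3, …, 2.

Pick v_3 = (0, 1, 0, 0)ᵀ.
Then v_2 = N · v_3 = (-2, 4, -9, 5)ᵀ.
Then v_1 = N · v_2 = (0, 1, -3, 2)ᵀ.

Sanity check: (A − (6)·I) v_1 = (0, 0, 0, 0)ᵀ = 0. ✓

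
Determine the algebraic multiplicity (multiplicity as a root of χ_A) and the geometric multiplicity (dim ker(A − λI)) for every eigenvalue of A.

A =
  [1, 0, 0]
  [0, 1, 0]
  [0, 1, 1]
λ = 1: alg = 3, geom = 2

Step 1 — factor the characteristic polynomial to read off the algebraic multiplicities:
  χ_A(x) = (x - 1)^3

Step 2 — compute geometric multiplicities via the rank-nullity identity g(λ) = n − rank(A − λI):
  rank(A − (1)·I) = 1, so dim ker(A − (1)·I) = n − 1 = 2

Summary:
  λ = 1: algebraic multiplicity = 3, geometric multiplicity = 2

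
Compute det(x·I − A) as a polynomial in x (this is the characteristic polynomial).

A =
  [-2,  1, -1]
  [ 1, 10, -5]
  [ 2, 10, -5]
x^3 - 3*x^2 - 9*x - 5

Expanding det(x·I − A) (e.g. by cofactor expansion or by noting that A is similar to its Jordan form J, which has the same characteristic polynomial as A) gives
  χ_A(x) = x^3 - 3*x^2 - 9*x - 5
which factors as (x - 5)*(x + 1)^2. The eigenvalues (with algebraic multiplicities) are λ = -1 with multiplicity 2, λ = 5 with multiplicity 1.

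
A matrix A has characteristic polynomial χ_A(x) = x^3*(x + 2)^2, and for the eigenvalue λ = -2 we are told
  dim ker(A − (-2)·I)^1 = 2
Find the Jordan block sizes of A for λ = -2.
Block sizes for λ = -2: [1, 1]

From the dimensions of kernels of powers, the number of Jordan blocks of size at least j is d_j − d_{j−1} where d_j = dim ker(N^j) (with d_0 = 0). Computing the differences gives [2].
The number of blocks of size exactly k is (#blocks of size ≥ k) − (#blocks of size ≥ k + 1), so the partition is: 2 block(s) of size 1.
In nonincreasing order the block sizes are [1, 1].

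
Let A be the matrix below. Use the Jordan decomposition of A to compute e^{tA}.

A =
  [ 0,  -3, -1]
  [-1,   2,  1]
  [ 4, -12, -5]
e^{tA} =
  [t*exp(-t) + exp(-t), -3*t*exp(-t), -t*exp(-t)]
  [-t*exp(-t), 3*t*exp(-t) + exp(-t), t*exp(-t)]
  [4*t*exp(-t), -12*t*exp(-t), -4*t*exp(-t) + exp(-t)]

Strategy: write A = P · J · P⁻¹ where J is a Jordan canonical form, so e^{tA} = P · e^{tJ} · P⁻¹, and e^{tJ} can be computed block-by-block.

A has Jordan form
J =
  [-1,  1,  0]
  [ 0, -1,  0]
  [ 0,  0, -1]
(up to reordering of blocks).

Per-block formulas:
  For a 2×2 Jordan block J_2(-1): exp(t · J_2(-1)) = e^(-1t)·(I + t·N), where N is the 2×2 nilpotent shift.
  For a 1×1 block at λ = -1: exp(t · [-1]) = [e^(-1t)].

After assembling e^{tJ} and conjugating by P, we get:

e^{tA} =
  [t*exp(-t) + exp(-t), -3*t*exp(-t), -t*exp(-t)]
  [-t*exp(-t), 3*t*exp(-t) + exp(-t), t*exp(-t)]
  [4*t*exp(-t), -12*t*exp(-t), -4*t*exp(-t) + exp(-t)]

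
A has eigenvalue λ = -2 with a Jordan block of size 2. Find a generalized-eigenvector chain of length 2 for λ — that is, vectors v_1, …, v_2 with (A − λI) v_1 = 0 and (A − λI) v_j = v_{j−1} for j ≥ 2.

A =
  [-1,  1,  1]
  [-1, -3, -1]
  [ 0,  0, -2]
A Jordan chain for λ = -2 of length 2:
v_1 = (1, -1, 0)ᵀ
v_2 = (1, 0, 0)ᵀ

Let N = A − (-2)·I. We want v_2 with N^2 v_2 = 0 but N^1 v_2 ≠ 0; then v_{j-1} := N · v_j for j = 2, …, 2.

Pick v_2 = (1, 0, 0)ᵀ.
Then v_1 = N · v_2 = (1, -1, 0)ᵀ.

Sanity check: (A − (-2)·I) v_1 = (0, 0, 0)ᵀ = 0. ✓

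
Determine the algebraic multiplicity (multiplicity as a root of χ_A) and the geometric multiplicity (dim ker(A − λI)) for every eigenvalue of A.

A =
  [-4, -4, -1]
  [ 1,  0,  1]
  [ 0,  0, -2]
λ = -2: alg = 3, geom = 1

Step 1 — factor the characteristic polynomial to read off the algebraic multiplicities:
  χ_A(x) = (x + 2)^3

Step 2 — compute geometric multiplicities via the rank-nullity identity g(λ) = n − rank(A − λI):
  rank(A − (-2)·I) = 2, so dim ker(A − (-2)·I) = n − 2 = 1

Summary:
  λ = -2: algebraic multiplicity = 3, geometric multiplicity = 1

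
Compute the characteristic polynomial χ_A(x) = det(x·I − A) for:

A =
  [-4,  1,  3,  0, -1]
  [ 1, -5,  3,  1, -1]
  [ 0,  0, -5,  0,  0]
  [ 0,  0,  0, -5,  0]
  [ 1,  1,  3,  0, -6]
x^5 + 25*x^4 + 250*x^3 + 1250*x^2 + 3125*x + 3125

Expanding det(x·I − A) (e.g. by cofactor expansion or by noting that A is similar to its Jordan form J, which has the same characteristic polynomial as A) gives
  χ_A(x) = x^5 + 25*x^4 + 250*x^3 + 1250*x^2 + 3125*x + 3125
which factors as (x + 5)^5. The eigenvalues (with algebraic multiplicities) are λ = -5 with multiplicity 5.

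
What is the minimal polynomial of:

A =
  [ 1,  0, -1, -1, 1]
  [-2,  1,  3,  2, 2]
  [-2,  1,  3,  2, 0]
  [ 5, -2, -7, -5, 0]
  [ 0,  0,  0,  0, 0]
x^3

The characteristic polynomial is χ_A(x) = x^5, so the eigenvalues are known. The minimal polynomial is
  m_A(x) = Π_λ (x − λ)^{k_λ}
where k_λ is the size of the *largest* Jordan block for λ (equivalently, the smallest k with (A − λI)^k v = 0 for every generalised eigenvector v of λ).

  λ = 0: largest Jordan block has size 3, contributing (x − 0)^3

So m_A(x) = x^3 = x^3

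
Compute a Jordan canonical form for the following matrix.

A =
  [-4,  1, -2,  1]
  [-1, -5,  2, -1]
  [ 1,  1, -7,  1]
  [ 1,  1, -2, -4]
J_3(-5) ⊕ J_1(-5)

The characteristic polynomial is
  det(x·I − A) = x^4 + 20*x^3 + 150*x^2 + 500*x + 625 = (x + 5)^4

Eigenvalues and multiplicities (the geometric multiplicity of λ is n − rank(A − λI), which equals the number of Jordan blocks for λ):
  λ = -5: algebraic multiplicity = 4, geometric multiplicity = 2

Determining the block sizes for each eigenvalue:
  λ = -5: with am = 4 and gm = 2, the partition is not yet determined (e.g. several partitions of 4 into 2 parts exist). Let N = A − (-5)·I. Computing rank(N^1) = 2, rank(N^2) = 1, rank(N^3) = 0; the number of blocks of size ≥ j is rank(N^{j−1}) − rank(N^j), giving [2, 1, 1]. So we have 1 block(s) of size 3, 1 block(s) of size 1 → block sizes [3, 1]

Assembling the blocks gives a Jordan form
J =
  [-5,  1,  0,  0]
  [ 0, -5,  1,  0]
  [ 0,  0, -5,  0]
  [ 0,  0,  0, -5]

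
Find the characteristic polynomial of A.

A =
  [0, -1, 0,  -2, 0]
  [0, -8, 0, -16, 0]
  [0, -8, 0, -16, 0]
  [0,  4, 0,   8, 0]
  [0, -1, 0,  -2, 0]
x^5

Expanding det(x·I − A) (e.g. by cofactor expansion or by noting that A is similar to its Jordan form J, which has the same characteristic polynomial as A) gives
  χ_A(x) = x^5
which factors as x^5. The eigenvalues (with algebraic multiplicities) are λ = 0 with multiplicity 5.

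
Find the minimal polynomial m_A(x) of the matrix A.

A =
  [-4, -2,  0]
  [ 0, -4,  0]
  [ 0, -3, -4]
x^2 + 8*x + 16

The characteristic polynomial is χ_A(x) = (x + 4)^3, so the eigenvalues are known. The minimal polynomial is
  m_A(x) = Π_λ (x − λ)^{k_λ}
where k_λ is the size of the *largest* Jordan block for λ (equivalently, the smallest k with (A − λI)^k v = 0 for every generalised eigenvector v of λ).

  λ = -4: largest Jordan block has size 2, contributing (x + 4)^2

So m_A(x) = (x + 4)^2 = x^2 + 8*x + 16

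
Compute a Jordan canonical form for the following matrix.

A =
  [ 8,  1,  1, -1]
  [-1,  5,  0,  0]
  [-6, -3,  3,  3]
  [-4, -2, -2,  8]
J_3(6) ⊕ J_1(6)

The characteristic polynomial is
  det(x·I − A) = x^4 - 24*x^3 + 216*x^2 - 864*x + 1296 = (x - 6)^4

Eigenvalues and multiplicities (the geometric multiplicity of λ is n − rank(A − λI), which equals the number of Jordan blocks for λ):
  λ = 6: algebraic multiplicity = 4, geometric multiplicity = 2

Determining the block sizes for each eigenvalue:
  λ = 6: with am = 4 and gm = 2, the partition is not yet determined (e.g. several partitions of 4 into 2 parts exist). Let N = A − (6)·I. Computing rank(N^1) = 2, rank(N^2) = 1, rank(N^3) = 0; the number of blocks of size ≥ j is rank(N^{j−1}) − rank(N^j), giving [2, 1, 1]. So we have 1 block(s) of size 3, 1 block(s) of size 1 → block sizes [3, 1]

Assembling the blocks gives a Jordan form
J =
  [6, 1, 0, 0]
  [0, 6, 1, 0]
  [0, 0, 6, 0]
  [0, 0, 0, 6]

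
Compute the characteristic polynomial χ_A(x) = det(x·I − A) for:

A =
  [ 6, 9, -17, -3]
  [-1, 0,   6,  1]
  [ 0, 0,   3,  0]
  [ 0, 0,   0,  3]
x^4 - 12*x^3 + 54*x^2 - 108*x + 81

Expanding det(x·I − A) (e.g. by cofactor expansion or by noting that A is similar to its Jordan form J, which has the same characteristic polynomial as A) gives
  χ_A(x) = x^4 - 12*x^3 + 54*x^2 - 108*x + 81
which factors as (x - 3)^4. The eigenvalues (with algebraic multiplicities) are λ = 3 with multiplicity 4.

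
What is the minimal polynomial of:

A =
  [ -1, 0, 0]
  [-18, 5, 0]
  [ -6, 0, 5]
x^2 - 4*x - 5

The characteristic polynomial is χ_A(x) = (x - 5)^2*(x + 1), so the eigenvalues are known. The minimal polynomial is
  m_A(x) = Π_λ (x − λ)^{k_λ}
where k_λ is the size of the *largest* Jordan block for λ (equivalently, the smallest k with (A − λI)^k v = 0 for every generalised eigenvector v of λ).

  λ = -1: largest Jordan block has size 1, contributing (x + 1)
  λ = 5: largest Jordan block has size 1, contributing (x − 5)

So m_A(x) = (x - 5)*(x + 1) = x^2 - 4*x - 5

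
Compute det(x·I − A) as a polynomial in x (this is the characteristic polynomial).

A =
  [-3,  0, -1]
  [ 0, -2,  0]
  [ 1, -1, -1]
x^3 + 6*x^2 + 12*x + 8

Expanding det(x·I − A) (e.g. by cofactor expansion or by noting that A is similar to its Jordan form J, which has the same characteristic polynomial as A) gives
  χ_A(x) = x^3 + 6*x^2 + 12*x + 8
which factors as (x + 2)^3. The eigenvalues (with algebraic multiplicities) are λ = -2 with multiplicity 3.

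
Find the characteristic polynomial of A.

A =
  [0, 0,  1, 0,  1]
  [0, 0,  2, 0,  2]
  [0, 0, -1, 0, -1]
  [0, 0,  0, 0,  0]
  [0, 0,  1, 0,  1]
x^5

Expanding det(x·I − A) (e.g. by cofactor expansion or by noting that A is similar to its Jordan form J, which has the same characteristic polynomial as A) gives
  χ_A(x) = x^5
which factors as x^5. The eigenvalues (with algebraic multiplicities) are λ = 0 with multiplicity 5.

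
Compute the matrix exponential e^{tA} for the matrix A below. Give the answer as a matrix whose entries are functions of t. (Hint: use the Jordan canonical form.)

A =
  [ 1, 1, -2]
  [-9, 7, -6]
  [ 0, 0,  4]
e^{tA} =
  [-3*t*exp(4*t) + exp(4*t), t*exp(4*t), -2*t*exp(4*t)]
  [-9*t*exp(4*t), 3*t*exp(4*t) + exp(4*t), -6*t*exp(4*t)]
  [0, 0, exp(4*t)]

Strategy: write A = P · J · P⁻¹ where J is a Jordan canonical form, so e^{tA} = P · e^{tJ} · P⁻¹, and e^{tJ} can be computed block-by-block.

A has Jordan form
J =
  [4, 1, 0]
  [0, 4, 0]
  [0, 0, 4]
(up to reordering of blocks).

Per-block formulas:
  For a 2×2 Jordan block J_2(4): exp(t · J_2(4)) = e^(4t)·(I + t·N), where N is the 2×2 nilpotent shift.
  For a 1×1 block at λ = 4: exp(t · [4]) = [e^(4t)].

After assembling e^{tJ} and conjugating by P, we get:

e^{tA} =
  [-3*t*exp(4*t) + exp(4*t), t*exp(4*t), -2*t*exp(4*t)]
  [-9*t*exp(4*t), 3*t*exp(4*t) + exp(4*t), -6*t*exp(4*t)]
  [0, 0, exp(4*t)]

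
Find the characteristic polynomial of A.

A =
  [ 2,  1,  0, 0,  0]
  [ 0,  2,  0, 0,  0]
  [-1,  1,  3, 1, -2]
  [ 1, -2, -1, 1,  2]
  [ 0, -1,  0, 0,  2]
x^5 - 10*x^4 + 40*x^3 - 80*x^2 + 80*x - 32

Expanding det(x·I − A) (e.g. by cofactor expansion or by noting that A is similar to its Jordan form J, which has the same characteristic polynomial as A) gives
  χ_A(x) = x^5 - 10*x^4 + 40*x^3 - 80*x^2 + 80*x - 32
which factors as (x - 2)^5. The eigenvalues (with algebraic multiplicities) are λ = 2 with multiplicity 5.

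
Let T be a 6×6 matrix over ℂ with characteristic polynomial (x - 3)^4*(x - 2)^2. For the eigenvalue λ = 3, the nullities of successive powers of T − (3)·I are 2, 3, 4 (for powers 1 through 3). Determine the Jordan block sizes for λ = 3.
Block sizes for λ = 3: [3, 1]

From the dimensions of kernels of powers, the number of Jordan blocks of size at least j is d_j − d_{j−1} where d_j = dim ker(N^j) (with d_0 = 0). Computing the differences gives [2, 1, 1].
The number of blocks of size exactly k is (#blocks of size ≥ k) − (#blocks of size ≥ k + 1), so the partition is: 1 block(s) of size 1, 1 block(s) of size 3.
In nonincreasing order the block sizes are [3, 1].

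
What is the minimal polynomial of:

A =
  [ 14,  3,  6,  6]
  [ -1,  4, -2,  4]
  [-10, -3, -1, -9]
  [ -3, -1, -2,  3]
x^2 - 10*x + 25

The characteristic polynomial is χ_A(x) = (x - 5)^4, so the eigenvalues are known. The minimal polynomial is
  m_A(x) = Π_λ (x − λ)^{k_λ}
where k_λ is the size of the *largest* Jordan block for λ (equivalently, the smallest k with (A − λI)^k v = 0 for every generalised eigenvector v of λ).

  λ = 5: largest Jordan block has size 2, contributing (x − 5)^2

So m_A(x) = (x - 5)^2 = x^2 - 10*x + 25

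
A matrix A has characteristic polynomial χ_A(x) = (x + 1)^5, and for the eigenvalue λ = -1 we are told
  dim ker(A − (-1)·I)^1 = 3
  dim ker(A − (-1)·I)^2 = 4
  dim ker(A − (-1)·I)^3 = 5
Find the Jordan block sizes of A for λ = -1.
Block sizes for λ = -1: [3, 1, 1]

From the dimensions of kernels of powers, the number of Jordan blocks of size at least j is d_j − d_{j−1} where d_j = dim ker(N^j) (with d_0 = 0). Computing the differences gives [3, 1, 1].
The number of blocks of size exactly k is (#blocks of size ≥ k) − (#blocks of size ≥ k + 1), so the partition is: 2 block(s) of size 1, 1 block(s) of size 3.
In nonincreasing order the block sizes are [3, 1, 1].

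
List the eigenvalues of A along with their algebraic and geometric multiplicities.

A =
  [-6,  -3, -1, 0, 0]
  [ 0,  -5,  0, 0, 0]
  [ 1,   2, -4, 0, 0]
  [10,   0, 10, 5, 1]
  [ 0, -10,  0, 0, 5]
λ = -5: alg = 3, geom = 1; λ = 5: alg = 2, geom = 1

Step 1 — factor the characteristic polynomial to read off the algebraic multiplicities:
  χ_A(x) = (x - 5)^2*(x + 5)^3

Step 2 — compute geometric multiplicities via the rank-nullity identity g(λ) = n − rank(A − λI):
  rank(A − (-5)·I) = 4, so dim ker(A − (-5)·I) = n − 4 = 1
  rank(A − (5)·I) = 4, so dim ker(A − (5)·I) = n − 4 = 1

Summary:
  λ = -5: algebraic multiplicity = 3, geometric multiplicity = 1
  λ = 5: algebraic multiplicity = 2, geometric multiplicity = 1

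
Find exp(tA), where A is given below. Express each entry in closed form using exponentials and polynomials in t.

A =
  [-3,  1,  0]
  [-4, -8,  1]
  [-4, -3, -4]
e^{tA} =
  [2*t*exp(-5*t) + exp(-5*t), -t^2*exp(-5*t)/2 + t*exp(-5*t), t^2*exp(-5*t)/2]
  [-4*t*exp(-5*t), t^2*exp(-5*t) - 3*t*exp(-5*t) + exp(-5*t), -t^2*exp(-5*t) + t*exp(-5*t)]
  [-4*t*exp(-5*t), t^2*exp(-5*t) - 3*t*exp(-5*t), -t^2*exp(-5*t) + t*exp(-5*t) + exp(-5*t)]

Strategy: write A = P · J · P⁻¹ where J is a Jordan canonical form, so e^{tA} = P · e^{tJ} · P⁻¹, and e^{tJ} can be computed block-by-block.

A has Jordan form
J =
  [-5,  1,  0]
  [ 0, -5,  1]
  [ 0,  0, -5]
(up to reordering of blocks).

Per-block formulas:
  For a 3×3 Jordan block J_3(-5): exp(t · J_3(-5)) = e^(-5t)·(I + t·N + (t^2/2)·N^2), where N is the 3×3 nilpotent shift.

After assembling e^{tJ} and conjugating by P, we get:

e^{tA} =
  [2*t*exp(-5*t) + exp(-5*t), -t^2*exp(-5*t)/2 + t*exp(-5*t), t^2*exp(-5*t)/2]
  [-4*t*exp(-5*t), t^2*exp(-5*t) - 3*t*exp(-5*t) + exp(-5*t), -t^2*exp(-5*t) + t*exp(-5*t)]
  [-4*t*exp(-5*t), t^2*exp(-5*t) - 3*t*exp(-5*t), -t^2*exp(-5*t) + t*exp(-5*t) + exp(-5*t)]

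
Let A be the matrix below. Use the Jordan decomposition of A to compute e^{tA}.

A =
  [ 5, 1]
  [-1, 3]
e^{tA} =
  [t*exp(4*t) + exp(4*t), t*exp(4*t)]
  [-t*exp(4*t), -t*exp(4*t) + exp(4*t)]

Strategy: write A = P · J · P⁻¹ where J is a Jordan canonical form, so e^{tA} = P · e^{tJ} · P⁻¹, and e^{tJ} can be computed block-by-block.

A has Jordan form
J =
  [4, 1]
  [0, 4]
(up to reordering of blocks).

Per-block formulas:
  For a 2×2 Jordan block J_2(4): exp(t · J_2(4)) = e^(4t)·(I + t·N), where N is the 2×2 nilpotent shift.

After assembling e^{tJ} and conjugating by P, we get:

e^{tA} =
  [t*exp(4*t) + exp(4*t), t*exp(4*t)]
  [-t*exp(4*t), -t*exp(4*t) + exp(4*t)]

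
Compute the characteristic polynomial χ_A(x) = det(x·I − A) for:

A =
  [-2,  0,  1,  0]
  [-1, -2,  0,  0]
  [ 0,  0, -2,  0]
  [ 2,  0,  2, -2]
x^4 + 8*x^3 + 24*x^2 + 32*x + 16

Expanding det(x·I − A) (e.g. by cofactor expansion or by noting that A is similar to its Jordan form J, which has the same characteristic polynomial as A) gives
  χ_A(x) = x^4 + 8*x^3 + 24*x^2 + 32*x + 16
which factors as (x + 2)^4. The eigenvalues (with algebraic multiplicities) are λ = -2 with multiplicity 4.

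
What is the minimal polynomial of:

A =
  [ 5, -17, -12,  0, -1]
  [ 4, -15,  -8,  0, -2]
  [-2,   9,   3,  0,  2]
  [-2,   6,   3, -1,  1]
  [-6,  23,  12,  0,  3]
x^3 + 3*x^2 + 3*x + 1

The characteristic polynomial is χ_A(x) = (x + 1)^5, so the eigenvalues are known. The minimal polynomial is
  m_A(x) = Π_λ (x − λ)^{k_λ}
where k_λ is the size of the *largest* Jordan block for λ (equivalently, the smallest k with (A − λI)^k v = 0 for every generalised eigenvector v of λ).

  λ = -1: largest Jordan block has size 3, contributing (x + 1)^3

So m_A(x) = (x + 1)^3 = x^3 + 3*x^2 + 3*x + 1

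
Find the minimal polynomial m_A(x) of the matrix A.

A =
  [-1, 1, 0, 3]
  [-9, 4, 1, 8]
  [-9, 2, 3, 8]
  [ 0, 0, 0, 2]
x^3 - 6*x^2 + 12*x - 8

The characteristic polynomial is χ_A(x) = (x - 2)^4, so the eigenvalues are known. The minimal polynomial is
  m_A(x) = Π_λ (x − λ)^{k_λ}
where k_λ is the size of the *largest* Jordan block for λ (equivalently, the smallest k with (A − λI)^k v = 0 for every generalised eigenvector v of λ).

  λ = 2: largest Jordan block has size 3, contributing (x − 2)^3

So m_A(x) = (x - 2)^3 = x^3 - 6*x^2 + 12*x - 8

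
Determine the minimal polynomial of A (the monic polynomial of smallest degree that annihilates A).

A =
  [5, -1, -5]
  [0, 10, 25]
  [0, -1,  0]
x^2 - 10*x + 25

The characteristic polynomial is χ_A(x) = (x - 5)^3, so the eigenvalues are known. The minimal polynomial is
  m_A(x) = Π_λ (x − λ)^{k_λ}
where k_λ is the size of the *largest* Jordan block for λ (equivalently, the smallest k with (A − λI)^k v = 0 for every generalised eigenvector v of λ).

  λ = 5: largest Jordan block has size 2, contributing (x − 5)^2

So m_A(x) = (x - 5)^2 = x^2 - 10*x + 25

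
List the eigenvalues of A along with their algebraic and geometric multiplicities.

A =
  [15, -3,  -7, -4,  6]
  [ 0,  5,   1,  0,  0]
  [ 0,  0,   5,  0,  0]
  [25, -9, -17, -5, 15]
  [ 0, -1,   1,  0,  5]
λ = 5: alg = 5, geom = 2

Step 1 — factor the characteristic polynomial to read off the algebraic multiplicities:
  χ_A(x) = (x - 5)^5

Step 2 — compute geometric multiplicities via the rank-nullity identity g(λ) = n − rank(A − λI):
  rank(A − (5)·I) = 3, so dim ker(A − (5)·I) = n − 3 = 2

Summary:
  λ = 5: algebraic multiplicity = 5, geometric multiplicity = 2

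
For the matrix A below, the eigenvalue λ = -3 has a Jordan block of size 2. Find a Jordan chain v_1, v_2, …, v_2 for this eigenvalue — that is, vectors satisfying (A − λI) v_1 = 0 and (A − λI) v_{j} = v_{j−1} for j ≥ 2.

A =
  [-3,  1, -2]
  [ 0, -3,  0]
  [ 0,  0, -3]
A Jordan chain for λ = -3 of length 2:
v_1 = (1, 0, 0)ᵀ
v_2 = (0, 1, 0)ᵀ

Let N = A − (-3)·I. We want v_2 with N^2 v_2 = 0 but N^1 v_2 ≠ 0; then v_{j-1} := N · v_j for j = 2, …, 2.

Pick v_2 = (0, 1, 0)ᵀ.
Then v_1 = N · v_2 = (1, 0, 0)ᵀ.

Sanity check: (A − (-3)·I) v_1 = (0, 0, 0)ᵀ = 0. ✓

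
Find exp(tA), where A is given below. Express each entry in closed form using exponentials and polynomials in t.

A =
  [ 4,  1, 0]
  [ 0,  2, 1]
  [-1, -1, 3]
e^{tA} =
  [t^2*exp(3*t)/2 + t*exp(3*t) + exp(3*t), t*exp(3*t), t^2*exp(3*t)/2]
  [-t^2*exp(3*t)/2, -t*exp(3*t) + exp(3*t), -t^2*exp(3*t)/2 + t*exp(3*t)]
  [-t^2*exp(3*t)/2 - t*exp(3*t), -t*exp(3*t), -t^2*exp(3*t)/2 + exp(3*t)]

Strategy: write A = P · J · P⁻¹ where J is a Jordan canonical form, so e^{tA} = P · e^{tJ} · P⁻¹, and e^{tJ} can be computed block-by-block.

A has Jordan form
J =
  [3, 1, 0]
  [0, 3, 1]
  [0, 0, 3]
(up to reordering of blocks).

Per-block formulas:
  For a 3×3 Jordan block J_3(3): exp(t · J_3(3)) = e^(3t)·(I + t·N + (t^2/2)·N^2), where N is the 3×3 nilpotent shift.

After assembling e^{tJ} and conjugating by P, we get:

e^{tA} =
  [t^2*exp(3*t)/2 + t*exp(3*t) + exp(3*t), t*exp(3*t), t^2*exp(3*t)/2]
  [-t^2*exp(3*t)/2, -t*exp(3*t) + exp(3*t), -t^2*exp(3*t)/2 + t*exp(3*t)]
  [-t^2*exp(3*t)/2 - t*exp(3*t), -t*exp(3*t), -t^2*exp(3*t)/2 + exp(3*t)]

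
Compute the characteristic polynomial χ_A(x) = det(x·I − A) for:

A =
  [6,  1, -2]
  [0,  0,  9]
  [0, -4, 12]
x^3 - 18*x^2 + 108*x - 216

Expanding det(x·I − A) (e.g. by cofactor expansion or by noting that A is similar to its Jordan form J, which has the same characteristic polynomial as A) gives
  χ_A(x) = x^3 - 18*x^2 + 108*x - 216
which factors as (x - 6)^3. The eigenvalues (with algebraic multiplicities) are λ = 6 with multiplicity 3.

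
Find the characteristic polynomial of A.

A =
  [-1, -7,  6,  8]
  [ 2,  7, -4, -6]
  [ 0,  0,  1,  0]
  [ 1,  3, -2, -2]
x^4 - 5*x^3 + 9*x^2 - 7*x + 2

Expanding det(x·I − A) (e.g. by cofactor expansion or by noting that A is similar to its Jordan form J, which has the same characteristic polynomial as A) gives
  χ_A(x) = x^4 - 5*x^3 + 9*x^2 - 7*x + 2
which factors as (x - 2)*(x - 1)^3. The eigenvalues (with algebraic multiplicities) are λ = 1 with multiplicity 3, λ = 2 with multiplicity 1.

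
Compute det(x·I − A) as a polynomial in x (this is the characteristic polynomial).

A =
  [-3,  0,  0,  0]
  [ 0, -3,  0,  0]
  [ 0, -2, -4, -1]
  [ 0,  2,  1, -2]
x^4 + 12*x^3 + 54*x^2 + 108*x + 81

Expanding det(x·I − A) (e.g. by cofactor expansion or by noting that A is similar to its Jordan form J, which has the same characteristic polynomial as A) gives
  χ_A(x) = x^4 + 12*x^3 + 54*x^2 + 108*x + 81
which factors as (x + 3)^4. The eigenvalues (with algebraic multiplicities) are λ = -3 with multiplicity 4.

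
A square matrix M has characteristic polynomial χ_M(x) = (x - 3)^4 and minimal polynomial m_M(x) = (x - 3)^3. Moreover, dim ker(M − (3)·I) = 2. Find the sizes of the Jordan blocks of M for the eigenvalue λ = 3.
Block sizes for λ = 3: [3, 1]

Step 1 — from the characteristic polynomial, algebraic multiplicity of λ = 3 is 4. From dim ker(M − (3)·I) = 2, there are exactly 2 Jordan blocks for λ = 3.
Step 2 — from the minimal polynomial, the factor (x − 3)^3 tells us the largest block for λ = 3 has size 3.
Step 3 — with total size 4, 2 blocks, and largest block 3, the block sizes (in nonincreasing order) are [3, 1].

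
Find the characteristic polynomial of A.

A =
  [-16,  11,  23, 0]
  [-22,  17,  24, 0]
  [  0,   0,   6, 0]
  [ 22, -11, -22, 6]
x^4 - 13*x^3 + 18*x^2 + 324*x - 1080

Expanding det(x·I − A) (e.g. by cofactor expansion or by noting that A is similar to its Jordan form J, which has the same characteristic polynomial as A) gives
  χ_A(x) = x^4 - 13*x^3 + 18*x^2 + 324*x - 1080
which factors as (x - 6)^3*(x + 5). The eigenvalues (with algebraic multiplicities) are λ = -5 with multiplicity 1, λ = 6 with multiplicity 3.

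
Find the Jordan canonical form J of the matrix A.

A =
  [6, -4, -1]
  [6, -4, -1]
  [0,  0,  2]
J_1(0) ⊕ J_2(2)

The characteristic polynomial is
  det(x·I − A) = x^3 - 4*x^2 + 4*x = x*(x - 2)^2

Eigenvalues and multiplicities (the geometric multiplicity of λ is n − rank(A − λI), which equals the number of Jordan blocks for λ):
  λ = 0: algebraic multiplicity = 1, geometric multiplicity = 1
  λ = 2: algebraic multiplicity = 2, geometric multiplicity = 1

Determining the block sizes for each eigenvalue:
  λ = 0: one block (gm = 1), so the single block has size am = 1 → block sizes [1]
  λ = 2: one block (gm = 1), so the single block has size am = 2 → block sizes [2]

Assembling the blocks gives a Jordan form
J =
  [0, 0, 0]
  [0, 2, 1]
  [0, 0, 2]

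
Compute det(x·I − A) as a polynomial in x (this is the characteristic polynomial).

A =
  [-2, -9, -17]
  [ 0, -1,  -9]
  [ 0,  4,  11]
x^3 - 8*x^2 + 5*x + 50

Expanding det(x·I − A) (e.g. by cofactor expansion or by noting that A is similar to its Jordan form J, which has the same characteristic polynomial as A) gives
  χ_A(x) = x^3 - 8*x^2 + 5*x + 50
which factors as (x - 5)^2*(x + 2). The eigenvalues (with algebraic multiplicities) are λ = -2 with multiplicity 1, λ = 5 with multiplicity 2.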